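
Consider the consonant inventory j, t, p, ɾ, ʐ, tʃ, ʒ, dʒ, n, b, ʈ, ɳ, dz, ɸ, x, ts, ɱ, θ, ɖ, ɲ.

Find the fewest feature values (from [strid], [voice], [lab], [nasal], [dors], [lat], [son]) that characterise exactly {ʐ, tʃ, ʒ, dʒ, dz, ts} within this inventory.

[+strid]

Every target segment is [+strident] and no other inventory member is, so one feature is enough.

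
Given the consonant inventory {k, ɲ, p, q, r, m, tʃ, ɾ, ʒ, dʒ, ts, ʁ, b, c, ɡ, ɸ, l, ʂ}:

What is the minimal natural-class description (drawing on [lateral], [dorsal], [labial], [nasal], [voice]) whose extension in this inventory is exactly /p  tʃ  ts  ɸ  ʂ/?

/p, tʃ, ts, ɸ, ʂ/ are all [−voice], [−dorsal], and no other segment in the inventory matches both values. Dropping any one of them over-generates: [−dorsal] alone would also admit /r, m, ɾ, ʒ, …/; [−voice] alone would also admit /k, q, c/. No other single listed feature picks out exactly this set either, so fewer than two features will not do.

[−voice, −dorsal]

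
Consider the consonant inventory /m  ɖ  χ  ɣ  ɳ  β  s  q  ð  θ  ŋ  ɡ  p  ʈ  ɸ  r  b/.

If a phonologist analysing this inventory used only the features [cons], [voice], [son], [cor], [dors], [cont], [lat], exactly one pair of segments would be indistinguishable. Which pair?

s, θ

/s/ (voiceless alveolar fricative) and /θ/ (voiceless dental fricative) are both [+consonantal], [-voice], [-sonorant], [+coronal], [-dorsal], [+continuant], [-lateral], so none of the listed features separates them. (They do differ in [strident] and [distributed], which are not among the given features.) Every other pair in the inventory differs on at least one listed feature.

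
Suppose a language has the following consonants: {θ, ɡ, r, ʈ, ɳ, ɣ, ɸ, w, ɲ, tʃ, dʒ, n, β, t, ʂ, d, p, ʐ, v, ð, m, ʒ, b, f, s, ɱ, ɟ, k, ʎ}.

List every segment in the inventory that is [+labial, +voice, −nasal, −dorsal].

β, v, b

Checking each segment against [+labial], [+voice], [−nasal], [−dorsal]: /β/ (voiced bilabial fricative), /v/ (voiced labiodental fricative), /b/ (voiced bilabial stop) satisfy every feature; every other segment in the inventory fails at least one.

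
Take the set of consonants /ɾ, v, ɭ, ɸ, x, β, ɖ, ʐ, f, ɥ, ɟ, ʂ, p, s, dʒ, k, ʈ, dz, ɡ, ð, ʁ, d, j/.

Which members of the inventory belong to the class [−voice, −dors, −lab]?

ʂ, s, ʈ

Eliminate segments failing any feature: /ɾ, v, ɭ, β, ɖ, ʐ, ɥ, ɟ, dʒ, dz, ɡ, ð, ʁ, d, j/ are [+voice]; /ɸ, f, p/ are [+labial]; /x, k/ are [+dorsal]. The remaining /ʂ, s, ʈ/ satisfy [−voice], [−dorsal], [−labial].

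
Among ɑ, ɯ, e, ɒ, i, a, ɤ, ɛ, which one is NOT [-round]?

ɒ

/ɒ/ is the low back rounded vowel, which is [+round]; the rest — /ɯ, ɑ, a, i, e, ɤ, ɛ/ — are [-round].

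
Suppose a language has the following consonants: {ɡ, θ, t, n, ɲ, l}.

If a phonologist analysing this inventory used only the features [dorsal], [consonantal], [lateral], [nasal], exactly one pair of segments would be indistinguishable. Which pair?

θ, t

/θ/ (voiceless dental fricative) and /t/ (voiceless alveolar stop) are both [-dorsal], [+consonantal], [-lateral], [-nasal], so none of the listed features separates them. (They do differ in [continuant] and [distributed], which are not among the given features.) Every other pair in the inventory differs on at least one listed feature.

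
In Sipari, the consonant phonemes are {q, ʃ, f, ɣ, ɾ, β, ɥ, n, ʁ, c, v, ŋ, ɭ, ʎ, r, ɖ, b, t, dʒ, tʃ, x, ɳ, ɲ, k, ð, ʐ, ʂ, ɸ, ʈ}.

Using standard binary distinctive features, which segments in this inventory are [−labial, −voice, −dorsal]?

Checking each segment against [−labial], [−voice], [−dorsal]: /ʃ/ (voiceless postalveolar fricative), /t/ (voiceless alveolar stop), /tʃ/ (voiceless postalveolar affricate), /ʂ/ (voiceless retroflex fricative), /ʈ/ (voiceless retroflex stop) satisfy every feature; every other segment in the inventory fails at least one.

ʃ, t, tʃ, ʂ, ʈ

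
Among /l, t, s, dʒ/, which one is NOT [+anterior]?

dʒ

/dʒ/ is the voiced postalveolar affricate, which is [-anterior]; the rest — /s, t, l/ — are [+anterior].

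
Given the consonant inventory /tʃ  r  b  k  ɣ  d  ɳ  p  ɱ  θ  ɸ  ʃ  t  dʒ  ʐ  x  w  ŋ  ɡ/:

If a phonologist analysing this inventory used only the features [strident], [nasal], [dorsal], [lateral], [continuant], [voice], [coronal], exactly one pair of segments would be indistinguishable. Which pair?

ɣ, w

Both /ɣ/ and /w/ are [-strident], [-nasal], [+dorsal], [-lateral], [+continuant], [+voice], [-coronal]. Since the list omits [sonorant], [labial] and [round] — which do distinguish the voiced velar fricative from the labial-velar glide — this pair collapses; all other pairs remain distinct.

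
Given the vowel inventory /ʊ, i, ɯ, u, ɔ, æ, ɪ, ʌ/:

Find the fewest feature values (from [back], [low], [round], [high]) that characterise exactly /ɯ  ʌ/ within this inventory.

The class [+back], [-round] has exactly /ɯ, ʌ/ as its extension in this inventory. No smaller conjunction from the listed features achieves this: [-round] alone would also admit /i, æ, ɪ/; [+back] alone would also admit /ʊ, u, ɔ/; and checking the remaining single features turns up none with this extension.

[+back, -round]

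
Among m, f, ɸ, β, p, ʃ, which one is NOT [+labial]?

ʃ

Every segment except /ʃ/ is [+labial]. /ʃ/ (voiceless postalveolar fricative) is [-labial], so it is the exception.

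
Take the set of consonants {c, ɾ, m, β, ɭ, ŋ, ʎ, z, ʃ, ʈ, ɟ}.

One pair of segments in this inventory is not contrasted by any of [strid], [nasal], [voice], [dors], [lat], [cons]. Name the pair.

On the given features, /ɾ/ and /β/ have an identical profile: [−strident], [−nasal], [+voice], [−dorsal], [−lateral], [+consonantal]. No other two segments in the inventory coincide on all 6 features. (They do differ in [sonorant], [labial] and [coronal], which are not among the given features.)

ɾ, β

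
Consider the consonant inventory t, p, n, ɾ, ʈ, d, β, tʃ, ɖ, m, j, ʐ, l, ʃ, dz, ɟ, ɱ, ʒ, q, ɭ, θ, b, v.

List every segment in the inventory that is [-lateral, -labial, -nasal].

Eliminate segments failing any feature: /p, β, m, ɱ, b, v/ are [+labial]; /n/ is [+nasal]; /l, ɭ/ are [+lateral]. The remaining /t, ɾ, ʈ, d, tʃ, ɖ, j, ʐ, ʃ, dz, ɟ, ʒ, q, θ/ satisfy [-lateral], [-labial], [-nasal].

t, ɾ, ʈ, d, tʃ, ɖ, j, ʐ, ʃ, dz, ɟ, ʒ, q, θ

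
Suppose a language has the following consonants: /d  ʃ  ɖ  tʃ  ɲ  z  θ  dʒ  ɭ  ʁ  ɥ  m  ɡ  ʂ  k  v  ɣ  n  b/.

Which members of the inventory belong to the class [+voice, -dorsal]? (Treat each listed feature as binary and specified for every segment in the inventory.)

Eliminate segments failing any feature: /ʃ, tʃ, θ, ʂ, k/ are [-voice]; /ɲ, ʁ, ɥ, ɡ, ɣ/ are [+dorsal]. The remaining /d, ɖ, z, dʒ, ɭ, m, v, n, b/ satisfy [+voice], [-dorsal].

d, ɖ, z, dʒ, ɭ, m, v, n, b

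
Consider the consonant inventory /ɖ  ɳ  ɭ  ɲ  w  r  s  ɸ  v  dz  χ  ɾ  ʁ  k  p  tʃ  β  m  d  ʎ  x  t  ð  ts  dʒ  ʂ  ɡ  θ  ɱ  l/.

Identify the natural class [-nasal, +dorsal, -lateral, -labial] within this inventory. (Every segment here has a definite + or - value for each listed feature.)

χ, ʁ, k, x, ɡ

Eliminate segments failing any feature: /ɖ, ɭ, r, s, ɸ, v, dz, ɾ, p, tʃ, β, d, t, ð, ts, dʒ, ʂ, θ, l/ are [-dorsal]; /ɳ, ɲ, m, ɱ/ are [+nasal]; /w/ is [+labial]; /ʎ/ is [+lateral]. The remaining /χ, ʁ, k, x, ɡ/ satisfy [-nasal], [+dorsal], [-lateral], [-labial].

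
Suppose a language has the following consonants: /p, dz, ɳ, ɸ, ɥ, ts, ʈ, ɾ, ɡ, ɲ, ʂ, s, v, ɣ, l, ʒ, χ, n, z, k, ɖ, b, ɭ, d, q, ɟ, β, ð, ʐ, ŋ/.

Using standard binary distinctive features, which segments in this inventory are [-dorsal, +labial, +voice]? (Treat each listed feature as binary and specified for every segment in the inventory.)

Checking each segment against [-dorsal], [+labial], [+voice]: /v/ (voiced labiodental fricative), /b/ (voiced bilabial stop), /β/ (voiced bilabial fricative) satisfy every feature; every other segment in the inventory fails at least one.

v, b, β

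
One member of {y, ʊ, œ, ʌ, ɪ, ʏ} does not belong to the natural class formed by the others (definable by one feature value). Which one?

The remaining segments after removing /y/ share [-tense]; /y/ (high front rounded tense vowel) is [+tense]. For every other candidate removal, the leftover set fails to share any single feature value that the removed segment lacks.

y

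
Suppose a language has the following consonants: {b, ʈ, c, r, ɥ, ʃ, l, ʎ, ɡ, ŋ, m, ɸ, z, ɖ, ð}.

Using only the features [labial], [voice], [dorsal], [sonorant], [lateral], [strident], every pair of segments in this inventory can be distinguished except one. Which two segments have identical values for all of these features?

On the given features, /ð/ and /ɖ/ have an identical profile: [-labial], [+voice], [-dorsal], [-sonorant], [-lateral], [-strident]. No other two segments in the inventory coincide on all 6 features. (They do differ in [continuant], [anterior] and [distributed], which are not among the given features.)

ð, ɖ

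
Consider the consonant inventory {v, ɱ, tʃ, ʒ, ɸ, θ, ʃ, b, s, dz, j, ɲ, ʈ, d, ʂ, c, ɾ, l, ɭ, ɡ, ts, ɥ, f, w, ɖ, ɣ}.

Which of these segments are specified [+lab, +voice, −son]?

Eliminate segments failing any feature: /ɱ, ɥ, w/ are [+sonorant]; /tʃ, ʒ, θ, ʃ, s, dz, j, ɲ, ʈ, d, ʂ, c, ɾ, l, ɭ, ɡ, ts, ɖ, ɣ/ are [−labial]; /ɸ, f/ are [−voice]. The remaining /v, b/ satisfy [+labial], [+voice], [−sonorant].

v, b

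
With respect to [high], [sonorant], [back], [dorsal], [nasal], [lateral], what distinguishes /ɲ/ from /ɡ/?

[sonorant], [nasal], [back]

The two segments share [+high], [+dorsal], [−lateral]. The only features from the list on which they differ: /ɲ/ is [+sonorant] while /ɡ/ is [−sonorant]; /ɲ/ is [+nasal] while /ɡ/ is [−nasal]; /ɲ/ is [−back] while /ɡ/ is [+back].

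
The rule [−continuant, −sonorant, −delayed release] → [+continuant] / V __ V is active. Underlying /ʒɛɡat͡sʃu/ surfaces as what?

[ʒɛɣat͡sʃu]

The only segment in the rule's environment that also matches [−continuant, −sonorant, −delayed release] is /ɡ/. Applying [+continuant] turns the voiced velar stop into /ɣ/ (voiced velar fricative), giving [ʒɛɣat͡sʃu].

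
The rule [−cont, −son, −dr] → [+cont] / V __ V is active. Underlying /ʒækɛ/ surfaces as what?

[ʒæxɛ]

/k/ satisfies [−cont, −son, −dr] and sits in V __ V. The [+continuant] counterpart of the voiceless velar stop is /x/. Other segments in /ʒækɛ/ either fail the structural description or are not in the environment, so the surface form is [ʒæxɛ].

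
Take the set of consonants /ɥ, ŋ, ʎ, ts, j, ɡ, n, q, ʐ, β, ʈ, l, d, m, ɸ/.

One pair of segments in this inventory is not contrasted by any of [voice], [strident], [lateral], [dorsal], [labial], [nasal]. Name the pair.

j, ɡ

On the given features, /j/ and /ɡ/ have an identical profile: [+voice], [−strident], [−lateral], [+dorsal], [−labial], [−nasal]. No other two segments in the inventory coincide on all 6 features. (They do differ in [sonorant], [continuant] and [back], which are not among the given features.)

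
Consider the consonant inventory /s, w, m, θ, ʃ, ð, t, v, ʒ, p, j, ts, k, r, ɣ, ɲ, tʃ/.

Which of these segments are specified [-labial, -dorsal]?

Eliminate segments failing any feature: /w, m, v, p/ are [+labial]; /j, k, ɣ, ɲ/ are [+dorsal]. The remaining /s, θ, ʃ, ð, t, ʒ, ts, r, tʃ/ satisfy [-labial], [-dorsal].

s, θ, ʃ, ð, t, ʒ, ts, r, tʃ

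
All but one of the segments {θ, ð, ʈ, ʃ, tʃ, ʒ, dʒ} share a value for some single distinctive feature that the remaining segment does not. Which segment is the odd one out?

ʈ

[distributed] groups all but one: /dʒ, ð, θ, ʒ, ʃ, tʃ/ share [+distributed] while /ʈ/ (voiceless retroflex stop) alone is [−distributed]. Removing any other segment would not leave a single-feature class that excludes it.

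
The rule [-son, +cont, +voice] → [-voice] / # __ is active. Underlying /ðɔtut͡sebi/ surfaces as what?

/ð/ satisfies [-son, +cont, +voice] and sits in # __. The [-voice] counterpart of the voiced dental fricative is /θ/. Other segments in /ðɔtut͡sebi/ either fail the structural description or are not in the environment, so the surface form is [θɔtut͡sebi].

[θɔtut͡sebi]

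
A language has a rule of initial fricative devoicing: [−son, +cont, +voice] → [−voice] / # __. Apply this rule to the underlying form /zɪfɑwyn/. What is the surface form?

[sɪfɑwyn]

The only segment in the rule's environment that also matches [−son, +cont, +voice] is /z/. Applying [−voice] turns the voiced alveolar fricative into /s/ (voiceless alveolar fricative), giving [sɪfɑwyn].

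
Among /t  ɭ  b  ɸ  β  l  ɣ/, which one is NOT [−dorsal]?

Every segment except /ɣ/ is [−dorsal]. /ɣ/ (voiced velar fricative) is [+dorsal], so it is the exception.

ɣ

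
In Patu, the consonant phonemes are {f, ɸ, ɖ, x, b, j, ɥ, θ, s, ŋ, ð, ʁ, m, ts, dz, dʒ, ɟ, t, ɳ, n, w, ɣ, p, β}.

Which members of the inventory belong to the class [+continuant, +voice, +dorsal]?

j, ɥ, ʁ, w, ɣ

Eliminate segments failing any feature: /f, ɸ, x, θ, s/ are [−voice]; /ɖ, b, ŋ, m, ts, dz, dʒ, ɟ, t, ɳ, n, p/ are [−continuant]; /ð, β/ are [−dorsal]. The remaining /j, ɥ, ʁ, w, ɣ/ satisfy [+continuant], [+voice], [+dorsal].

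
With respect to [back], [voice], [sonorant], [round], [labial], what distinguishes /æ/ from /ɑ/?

/æ/ (low front unrounded vowel) and /ɑ/ (low back unrounded vowel) agree on [+voice], [+sonorant], [−round], [−labial]. They differ on [back] (/æ/ [−], /ɑ/ [+]).

[back]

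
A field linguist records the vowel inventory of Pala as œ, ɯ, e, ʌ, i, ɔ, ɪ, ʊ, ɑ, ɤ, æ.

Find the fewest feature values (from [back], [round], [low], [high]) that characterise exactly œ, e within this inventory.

[-high, -low, -back]

Every target segment is [-high], [-low], [-back]; each remaining inventory member fails at least one of these. Each conjunct is needed — [-low, -back] alone would also admit /i, ɪ/; [-high, -back] alone would also admit /æ/; [-high, -low] alone would also admit /ʌ, ɔ, ɤ/ — and no other combination of two listed features has exactly this extension, so three is the minimum.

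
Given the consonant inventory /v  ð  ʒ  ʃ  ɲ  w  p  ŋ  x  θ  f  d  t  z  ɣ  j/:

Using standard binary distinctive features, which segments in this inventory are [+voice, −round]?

v, ð, ʒ, ɲ, ŋ, d, z, ɣ, j

Checking each segment against [+voice], [−round]: /v/ (voiced labiodental fricative), /ð/ (voiced dental fricative), /ʒ/ (voiced postalveolar fricative), /ɲ/ (palatal nasal), /ŋ/ (velar nasal), /d/ (voiced alveolar stop), among others, satisfy every feature; every other segment in the inventory fails at least one.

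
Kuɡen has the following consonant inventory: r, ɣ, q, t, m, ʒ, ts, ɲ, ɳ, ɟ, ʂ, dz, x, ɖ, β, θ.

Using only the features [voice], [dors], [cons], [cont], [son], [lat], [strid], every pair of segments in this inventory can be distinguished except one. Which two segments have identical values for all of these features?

/m/ (bilabial nasal) and /ɳ/ (retroflex nasal) are both [+voice], [−dorsal], [+consonantal], [−continuant], [+sonorant], [−lateral], [−strident], so none of the listed features separates them. (They do differ in [labial] and [coronal], which are not among the given features.) Every other pair in the inventory differs on at least one listed feature.

m, ɳ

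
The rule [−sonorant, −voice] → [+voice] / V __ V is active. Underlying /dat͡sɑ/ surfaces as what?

The only segment in the rule's environment that also matches [−sonorant, −voice] is /t͡s/. Applying [+voice] turns the voiceless alveolar affricate into /d͡z/ (voiced alveolar affricate), giving [dad͡zɑ].

[dad͡zɑ]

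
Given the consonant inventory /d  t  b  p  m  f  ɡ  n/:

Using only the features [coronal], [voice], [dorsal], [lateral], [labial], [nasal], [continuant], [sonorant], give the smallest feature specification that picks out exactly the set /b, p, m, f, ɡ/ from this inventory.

[-coronal]

The target set is precisely the extension of [-coronal] in this inventory.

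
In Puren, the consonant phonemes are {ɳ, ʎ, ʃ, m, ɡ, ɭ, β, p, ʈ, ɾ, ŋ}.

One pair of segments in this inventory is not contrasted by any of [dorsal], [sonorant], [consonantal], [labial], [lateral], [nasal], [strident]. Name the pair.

Both /p/ and /β/ are [-dorsal], [-sonorant], [+consonantal], [+labial], [-lateral], [-nasal], [-strident]. Since the list omits [voice] and [continuant] — which do distinguish the voiceless bilabial stop from the voiced bilabial fricative — this pair collapses; all other pairs remain distinct.

p, β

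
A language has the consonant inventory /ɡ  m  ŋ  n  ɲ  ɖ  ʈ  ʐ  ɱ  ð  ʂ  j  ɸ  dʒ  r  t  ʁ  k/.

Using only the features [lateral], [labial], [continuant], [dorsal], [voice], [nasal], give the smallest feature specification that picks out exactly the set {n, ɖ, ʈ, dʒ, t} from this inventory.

The class [−continuant], [−labial], [−dorsal] has exactly /n, ɖ, ʈ, dʒ, t/ as its extension in this inventory. No smaller conjunction from the listed features achieves this: [−labial, −dorsal] alone would also admit /ʐ, ð, ʂ, r/; [−continuant, −dorsal] alone would also admit /m, ɱ/; [−continuant, −labial] alone would also admit /ɡ, ŋ, ɲ, k/; and checking the remaining two-feature bundles turns up none with this extension.

[−continuant, −labial, −dorsal]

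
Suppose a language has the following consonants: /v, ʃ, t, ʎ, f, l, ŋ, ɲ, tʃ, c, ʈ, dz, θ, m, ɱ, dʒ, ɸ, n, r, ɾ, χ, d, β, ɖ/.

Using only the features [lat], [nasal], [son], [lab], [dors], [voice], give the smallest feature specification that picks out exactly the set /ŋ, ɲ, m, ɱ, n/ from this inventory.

Every target segment is [+nasal] and no other inventory member is, so one feature is enough.

[+nasal]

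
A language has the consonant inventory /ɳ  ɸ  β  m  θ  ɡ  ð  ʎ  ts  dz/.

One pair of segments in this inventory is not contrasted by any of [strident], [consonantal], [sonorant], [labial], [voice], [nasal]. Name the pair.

ð, ɡ

/ð/ (voiced dental fricative) and /ɡ/ (voiced velar stop) are both [−strident], [+consonantal], [−sonorant], [−labial], [+voice], [−nasal], so none of the listed features separates them. (They do differ in [continuant], [coronal] and [dorsal], which are not among the given features.) Every other pair in the inventory differs on at least one listed feature.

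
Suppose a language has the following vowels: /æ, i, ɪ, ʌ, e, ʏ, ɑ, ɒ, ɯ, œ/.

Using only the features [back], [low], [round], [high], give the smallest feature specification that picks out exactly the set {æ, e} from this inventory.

[−high, −back, −round]

/æ, e/ are all [−high], [−back], [−round], and no other segment in the inventory matches all three values. Dropping any one of them over-generates: [−back, −round] alone would also admit /i, ɪ/; [−high, −round] alone would also admit /ʌ, ɑ/; [−high, −back] alone would also admit /œ/. No other combination of two listed features picks out exactly this set either, so fewer than three features will not do.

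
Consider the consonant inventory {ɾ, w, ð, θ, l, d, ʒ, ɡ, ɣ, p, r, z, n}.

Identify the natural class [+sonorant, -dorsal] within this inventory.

Eliminate segments failing any feature: /w/ is [+dorsal]; /ð, θ, d, ʒ, ɡ, ɣ, p, z/ are [-sonorant]. The remaining /ɾ, l, r, n/ satisfy [+sonorant], [-dorsal].

ɾ, l, r, n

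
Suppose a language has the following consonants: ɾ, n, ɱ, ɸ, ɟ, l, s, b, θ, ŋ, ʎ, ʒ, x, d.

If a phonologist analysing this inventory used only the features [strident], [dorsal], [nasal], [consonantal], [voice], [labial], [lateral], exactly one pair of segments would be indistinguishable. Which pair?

d, ɾ

On the given features, /d/ and /ɾ/ have an identical profile: [-strident], [-dorsal], [-nasal], [+consonantal], [+voice], [-labial], [-lateral]. No other two segments in the inventory coincide on all 7 features. (They do differ in [sonorant], which is not among the given features.)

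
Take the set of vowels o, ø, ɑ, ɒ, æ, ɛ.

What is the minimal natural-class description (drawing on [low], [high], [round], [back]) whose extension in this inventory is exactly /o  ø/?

[-low, +round]

/o, ø/ are all [-low], [+round], and no other segment in the inventory matches both values. Dropping any one of them over-generates: [+round] alone would also admit /ɒ/; [-low] alone would also admit /ɛ/. No other single listed feature picks out exactly this set either, so fewer than two features will not do.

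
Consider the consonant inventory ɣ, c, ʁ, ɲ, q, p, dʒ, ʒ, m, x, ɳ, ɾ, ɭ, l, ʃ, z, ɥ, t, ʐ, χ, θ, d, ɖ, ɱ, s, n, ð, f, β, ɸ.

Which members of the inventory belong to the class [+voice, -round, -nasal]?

Eliminate segments failing any feature: /c, q, p, x, ʃ, t, χ, θ, s, f, ɸ/ are [-voice]; /ɲ, m, ɳ, ɱ, n/ are [+nasal]; /ɥ/ is [+round]. The remaining /ɣ, ʁ, dʒ, ʒ, ɾ, ɭ, l, z, ʐ, d, ɖ, ð, β/ satisfy [+voice], [-round], [-nasal].

ɣ, ʁ, dʒ, ʒ, ɾ, ɭ, l, z, ʐ, d, ɖ, ð, β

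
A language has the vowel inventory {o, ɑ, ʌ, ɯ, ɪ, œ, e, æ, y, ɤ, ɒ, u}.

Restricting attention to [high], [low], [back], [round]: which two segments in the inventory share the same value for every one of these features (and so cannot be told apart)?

ʌ, ɤ

Both /ʌ/ and /ɤ/ are [-high], [-low], [+back], [-round]. Since the list omits [tense] — which does distinguish the mid back unrounded lax vowel from the mid back unrounded tense vowel — this pair collapses; all other pairs remain distinct.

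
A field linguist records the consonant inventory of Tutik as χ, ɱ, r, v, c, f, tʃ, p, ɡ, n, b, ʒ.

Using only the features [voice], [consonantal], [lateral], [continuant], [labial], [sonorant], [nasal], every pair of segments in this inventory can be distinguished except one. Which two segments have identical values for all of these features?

tʃ, c

Both /tʃ/ and /c/ are [−voice], [+consonantal], [−lateral], [−continuant], [−labial], [−sonorant], [−nasal]. Since the list omits [strident], [delayed release] and [dorsal] — which do distinguish the voiceless postalveolar affricate from the voiceless palatal stop — this pair collapses; all other pairs remain distinct.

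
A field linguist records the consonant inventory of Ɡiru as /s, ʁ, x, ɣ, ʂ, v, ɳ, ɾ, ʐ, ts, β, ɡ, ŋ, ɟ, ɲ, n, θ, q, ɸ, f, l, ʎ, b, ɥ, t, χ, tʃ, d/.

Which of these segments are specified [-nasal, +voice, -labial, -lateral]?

The [-nasal] segments are /s, ʁ, x, ɣ, ʂ, v, ɾ, ʐ, ts, β, ɡ, ɟ, θ, q, ɸ, f, l, ʎ, b, ɥ, t, χ, tʃ, d/.
Intersecting with [+voice] gives /ʁ, ɣ, v, ɾ, ʐ, β, ɡ, ɟ, l, ʎ, b, ɥ, d/.
Then [-labial] gives /ʁ, ɣ, ɾ, ʐ, ɡ, ɟ, l, ʎ, d/.
Within that set, [-lateral] leaves /ʁ, ɣ, ɾ, ʐ, ɡ, ɟ, d/.

ʁ, ɣ, ɾ, ʐ, ɡ, ɟ, d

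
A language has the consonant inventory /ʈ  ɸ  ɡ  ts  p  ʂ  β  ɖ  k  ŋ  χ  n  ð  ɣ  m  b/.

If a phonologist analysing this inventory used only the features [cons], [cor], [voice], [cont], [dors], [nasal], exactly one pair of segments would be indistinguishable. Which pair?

ts, ʈ

/ts/ (voiceless alveolar affricate) and /ʈ/ (voiceless retroflex stop) are both [+consonantal], [+coronal], [−voice], [−continuant], [−dorsal], [−nasal], so none of the listed features separates them. (They do differ in [strident], [delayed release] and [anterior], which are not among the given features.) Every other pair in the inventory differs on at least one listed feature.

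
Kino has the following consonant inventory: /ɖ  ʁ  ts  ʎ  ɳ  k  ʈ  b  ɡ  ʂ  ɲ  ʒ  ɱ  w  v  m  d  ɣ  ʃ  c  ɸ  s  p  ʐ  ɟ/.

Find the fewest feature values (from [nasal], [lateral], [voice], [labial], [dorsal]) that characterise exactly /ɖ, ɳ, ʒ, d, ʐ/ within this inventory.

/ɖ, ɳ, ʒ, d, ʐ/ are all [+voice], [-labial], [-dorsal], and no other segment in the inventory matches all three values. Dropping any one of them over-generates: [-labial, -dorsal] alone would also admit /ts, ʈ, ʂ, ʃ, …/; [+voice, -dorsal] alone would also admit /b, ɱ, v, m/; [+voice, -labial] alone would also admit /ʁ, ʎ, ɡ, ɲ, …/. No other combination of two listed features picks out exactly this set either, so fewer than three features will not do.

[+voice, -labial, -dorsal]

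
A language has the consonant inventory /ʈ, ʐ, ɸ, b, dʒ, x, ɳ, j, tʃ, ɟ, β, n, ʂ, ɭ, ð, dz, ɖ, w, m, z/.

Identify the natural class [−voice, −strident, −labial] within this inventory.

The [−voice] segments are /ʈ, ɸ, x, tʃ, ʂ/.
Intersecting with [−strident] gives /ʈ, ɸ, x/.
Then [−labial] leaves /ʈ, x/.

ʈ, x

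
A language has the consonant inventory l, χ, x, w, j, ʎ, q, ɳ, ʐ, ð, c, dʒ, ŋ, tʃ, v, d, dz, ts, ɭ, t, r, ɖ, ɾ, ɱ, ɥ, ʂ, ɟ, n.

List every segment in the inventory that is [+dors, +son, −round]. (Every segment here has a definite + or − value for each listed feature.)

First, the [+dorsal] segments are /χ, x, w, j, ʎ, q, c, ŋ, ɥ, ɟ/.
Within that set, [+sonorant] gives /w, j, ʎ, ŋ, ɥ/.
Among these, [−round] leaves /j, ʎ, ŋ/.

j, ʎ, ŋ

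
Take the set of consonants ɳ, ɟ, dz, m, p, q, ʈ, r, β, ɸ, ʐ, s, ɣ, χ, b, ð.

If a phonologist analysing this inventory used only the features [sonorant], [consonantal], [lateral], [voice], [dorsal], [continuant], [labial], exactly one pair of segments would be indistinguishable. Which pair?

ð, ʐ

Both /ð/ and /ʐ/ are [−sonorant], [+consonantal], [−lateral], [+voice], [−dorsal], [+continuant], [−labial]. Since the list omits [strident], [anterior] and [distributed] — which do distinguish the voiced dental fricative from the voiced retroflex fricative — this pair collapses; all other pairs remain distinct.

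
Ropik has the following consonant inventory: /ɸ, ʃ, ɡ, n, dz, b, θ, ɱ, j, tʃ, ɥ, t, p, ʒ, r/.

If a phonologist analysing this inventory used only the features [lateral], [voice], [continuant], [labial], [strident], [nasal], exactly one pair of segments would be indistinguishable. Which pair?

Both /r/ and /j/ are [−lateral], [+voice], [+continuant], [−labial], [−strident], [−nasal]. Since the list omits [dorsal] — which does distinguish the alveolar trill from the palatal glide — this pair collapses; all other pairs remain distinct.

r, j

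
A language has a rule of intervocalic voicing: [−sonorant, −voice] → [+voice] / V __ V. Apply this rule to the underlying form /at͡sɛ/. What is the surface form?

Only /t͡s/ occurs between two vowels (/a/ __ /ɛ/) and matches the structural description. It is a voiceless alveolar affricate, so [−sonorant, −voice] holds; changing it to [+voice] with all other features held fixed yields /d͡z/ (voiced alveolar affricate). No other segment meets both the structural description and the environment, so the output is [ad͡zɛ].

[ad͡zɛ]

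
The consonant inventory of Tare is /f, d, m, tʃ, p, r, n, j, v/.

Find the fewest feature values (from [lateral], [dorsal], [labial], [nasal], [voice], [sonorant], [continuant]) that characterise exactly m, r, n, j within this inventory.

[+sonorant]

The target set is precisely the extension of [+sonorant] in this inventory.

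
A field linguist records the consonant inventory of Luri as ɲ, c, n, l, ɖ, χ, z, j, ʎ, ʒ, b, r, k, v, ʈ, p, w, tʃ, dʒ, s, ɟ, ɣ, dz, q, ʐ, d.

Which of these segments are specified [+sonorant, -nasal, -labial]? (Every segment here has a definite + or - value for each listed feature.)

Checking each segment against [+sonorant], [-nasal], [-labial]: /l/ (alveolar lateral approximant), /j/ (palatal glide), /ʎ/ (palatal lateral approximant), /r/ (alveolar trill) satisfy every feature; every other segment in the inventory fails at least one.

l, j, ʎ, r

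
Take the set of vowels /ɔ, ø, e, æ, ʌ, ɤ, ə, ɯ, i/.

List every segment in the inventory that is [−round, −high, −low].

e, ʌ, ɤ, ə

The [−round] segments are /e, æ, ʌ, ɤ, ə, ɯ, i/.
Within that set, [−high] gives /e, æ, ʌ, ɤ, ə/.
Of those, [−low] leaves /e, ʌ, ɤ, ə/.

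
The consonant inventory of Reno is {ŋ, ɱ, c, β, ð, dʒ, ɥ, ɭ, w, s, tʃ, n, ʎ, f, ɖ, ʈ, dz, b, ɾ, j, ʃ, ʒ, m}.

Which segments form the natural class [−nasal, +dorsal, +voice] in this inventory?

The [−nasal] segments are /c, β, ð, dʒ, ɥ, ɭ, w, s, tʃ, ʎ, f, ɖ, ʈ, dz, b, ɾ, j, ʃ, ʒ/.
Among these, [+dorsal] gives /c, ɥ, w, ʎ, j/.
Among these, [+voice] leaves /ɥ, w, ʎ, j/.

ɥ, w, ʎ, j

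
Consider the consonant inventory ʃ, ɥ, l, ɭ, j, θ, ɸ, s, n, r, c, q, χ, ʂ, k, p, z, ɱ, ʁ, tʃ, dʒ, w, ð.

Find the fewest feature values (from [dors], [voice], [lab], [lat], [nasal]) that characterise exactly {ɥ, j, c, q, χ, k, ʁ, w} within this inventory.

/ɥ, j, c, q, χ, k, ʁ, w/ are exactly the [+dorsal] segments in the inventory, so a single feature suffices.

[+dors]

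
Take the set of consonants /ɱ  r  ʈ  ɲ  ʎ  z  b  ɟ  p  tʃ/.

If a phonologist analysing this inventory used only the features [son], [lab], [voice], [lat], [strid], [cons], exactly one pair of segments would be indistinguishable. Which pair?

ɲ, r

On the given features, /ɲ/ and /r/ have an identical profile: [+sonorant], [-labial], [+voice], [-lateral], [-strident], [+consonantal]. No other two segments in the inventory coincide on all 6 features. (They do differ in [nasal], [continuant] and [dorsal], which are not among the given features.)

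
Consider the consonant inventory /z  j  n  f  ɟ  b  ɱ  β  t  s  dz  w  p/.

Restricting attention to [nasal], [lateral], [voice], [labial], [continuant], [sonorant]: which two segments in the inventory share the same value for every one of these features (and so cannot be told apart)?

Both /ɟ/ and /dz/ are [−nasal], [−lateral], [+voice], [−labial], [−continuant], [−sonorant]. Since the list omits [strident], [delayed release] and [dorsal] — which do distinguish the voiced palatal stop from the voiced alveolar affricate — this pair collapses; all other pairs remain distinct.

ɟ, dz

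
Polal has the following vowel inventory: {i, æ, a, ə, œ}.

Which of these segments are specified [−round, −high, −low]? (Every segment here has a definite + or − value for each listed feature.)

ə

The [−round] segments are /i, æ, a, ə/.
Among these, [−high] gives /æ, a, ə/.
Intersecting with [−low] leaves /ə/.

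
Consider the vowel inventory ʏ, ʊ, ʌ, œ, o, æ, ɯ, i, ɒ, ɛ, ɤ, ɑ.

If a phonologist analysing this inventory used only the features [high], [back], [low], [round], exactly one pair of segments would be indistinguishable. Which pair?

Both /ɤ/ and /ʌ/ are [-high], [+back], [-low], [-round]. Since the list omits [tense] — which does distinguish the mid back unrounded tense vowel from the mid back unrounded lax vowel — this pair collapses; all other pairs remain distinct.

ɤ, ʌ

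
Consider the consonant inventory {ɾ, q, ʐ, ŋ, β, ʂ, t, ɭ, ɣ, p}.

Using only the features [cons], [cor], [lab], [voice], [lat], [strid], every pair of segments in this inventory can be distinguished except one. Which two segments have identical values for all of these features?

On the given features, /ɣ/ and /ŋ/ have an identical profile: [+consonantal], [−coronal], [−labial], [+voice], [−lateral], [−strident]. No other two segments in the inventory coincide on all 6 features. (They do differ in [sonorant], [nasal] and [continuant], which are not among the given features.)

ɣ, ŋ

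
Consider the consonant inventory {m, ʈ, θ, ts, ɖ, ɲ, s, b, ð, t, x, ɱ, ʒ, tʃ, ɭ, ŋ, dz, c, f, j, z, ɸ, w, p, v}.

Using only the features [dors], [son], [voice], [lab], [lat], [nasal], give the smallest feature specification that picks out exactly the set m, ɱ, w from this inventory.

Every target segment is [+sonorant], [+labial]; each remaining inventory member fails at least one of these. Each conjunct is needed — [+labial] alone would also admit /b, f, ɸ, p, …/; [+sonorant] alone would also admit /ɲ, ɭ, ŋ, j/ — and no other single listed feature has exactly this extension, so two is the minimum.

[+son, +lab]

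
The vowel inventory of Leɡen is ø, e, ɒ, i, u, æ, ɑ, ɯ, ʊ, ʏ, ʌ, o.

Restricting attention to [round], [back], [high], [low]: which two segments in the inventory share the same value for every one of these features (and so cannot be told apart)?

u, ʊ

On the given features, /u/ and /ʊ/ have an identical profile: [+round], [+back], [+high], [−low]. No other two segments in the inventory coincide on all 4 features. (They do differ in [tense], which is not among the given features.)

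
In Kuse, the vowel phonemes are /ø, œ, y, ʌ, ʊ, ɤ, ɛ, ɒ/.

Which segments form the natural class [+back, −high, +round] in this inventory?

Checking each segment against [+back], [−high], [+round]: /ɒ/ (low back rounded vowel) satisfies every feature; every other segment in the inventory fails at least one.

ɒ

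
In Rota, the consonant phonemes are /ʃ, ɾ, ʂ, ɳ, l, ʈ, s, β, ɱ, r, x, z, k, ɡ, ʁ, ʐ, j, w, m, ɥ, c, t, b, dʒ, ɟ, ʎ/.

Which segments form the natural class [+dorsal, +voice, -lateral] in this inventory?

Among the inventory, the [+dorsal] segments are /x, k, ɡ, ʁ, j, w, ɥ, c, ɟ, ʎ/.
Then [+voice] gives /ɡ, ʁ, j, w, ɥ, ɟ, ʎ/.
Within that set, [-lateral] leaves /ɡ, ʁ, j, w, ɥ, ɟ/.

ɡ, ʁ, j, w, ɥ, ɟ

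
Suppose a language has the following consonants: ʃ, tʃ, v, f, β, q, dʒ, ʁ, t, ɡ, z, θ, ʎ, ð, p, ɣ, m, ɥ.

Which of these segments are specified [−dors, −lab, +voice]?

First, the [−dorsal] segments are /ʃ, tʃ, v, f, β, dʒ, t, z, θ, ð, p, m/.
Then [−labial] gives /ʃ, tʃ, dʒ, t, z, θ, ð/.
Then [+voice] leaves /dʒ, z, ð/.

dʒ, z, ð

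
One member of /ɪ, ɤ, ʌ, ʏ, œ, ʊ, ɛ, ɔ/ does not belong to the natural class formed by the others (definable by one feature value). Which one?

ɤ

The remaining segments after removing /ɤ/ share [-tense]; /ɤ/ (mid back unrounded tense vowel) is [+tense]. For every other candidate removal, the leftover set fails to share any single feature value that the removed segment lacks.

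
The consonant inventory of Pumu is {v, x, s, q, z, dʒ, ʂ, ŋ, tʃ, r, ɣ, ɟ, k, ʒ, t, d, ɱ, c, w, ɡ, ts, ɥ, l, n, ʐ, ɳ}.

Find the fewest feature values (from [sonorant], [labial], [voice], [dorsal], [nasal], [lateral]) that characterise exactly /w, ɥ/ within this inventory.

[+labial, +dorsal]

Every target segment is [+labial], [+dorsal]; each remaining inventory member fails at least one of these. Each conjunct is needed — [+dorsal] alone would also admit /x, q, ŋ, ɣ, …/; [+labial] alone would also admit /v, ɱ/ — and no other single listed feature has exactly this extension, so two is the minimum.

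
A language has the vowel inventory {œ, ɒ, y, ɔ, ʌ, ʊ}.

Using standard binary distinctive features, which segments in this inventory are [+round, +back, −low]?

ɔ, ʊ

Eliminate segments failing any feature: /œ, y/ are [−back]; /ɒ/ is [+low]; /ʌ/ is [−round]. The remaining /ɔ, ʊ/ satisfy [+round], [+back], [−low].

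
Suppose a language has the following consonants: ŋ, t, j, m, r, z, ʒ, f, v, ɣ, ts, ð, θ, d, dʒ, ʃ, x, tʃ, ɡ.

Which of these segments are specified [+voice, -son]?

z, ʒ, v, ɣ, ð, d, dʒ, ɡ

Checking each segment against [+voice], [-sonorant]: /z/ (voiced alveolar fricative), /ʒ/ (voiced postalveolar fricative), /v/ (voiced labiodental fricative), /ɣ/ (voiced velar fricative), /ð/ (voiced dental fricative), /d/ (voiced alveolar stop), among others, satisfy every feature; every other segment in the inventory fails at least one.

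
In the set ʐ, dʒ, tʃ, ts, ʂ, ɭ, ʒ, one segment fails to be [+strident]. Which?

ɭ

/ʒ, ʂ, ʐ, tʃ, ts, dʒ/ are all [+strident]; /ɭ/ (retroflex lateral approximant) is [-strident].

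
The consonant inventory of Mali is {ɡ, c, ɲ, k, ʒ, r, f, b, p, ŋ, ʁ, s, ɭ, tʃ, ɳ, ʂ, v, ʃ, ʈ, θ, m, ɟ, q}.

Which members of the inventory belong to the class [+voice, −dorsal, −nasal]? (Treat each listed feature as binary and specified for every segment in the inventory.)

Eliminate segments failing any feature: /ɡ, ɲ, ŋ, ʁ, ɟ/ are [+dorsal]; /c, k, f, p, s, tʃ, ʂ, ʃ, ʈ, θ, q/ are [−voice]; /ɳ, m/ are [+nasal]. The remaining /ʒ, r, b, ɭ, v/ satisfy [+voice], [−dorsal], [−nasal].

ʒ, r, b, ɭ, v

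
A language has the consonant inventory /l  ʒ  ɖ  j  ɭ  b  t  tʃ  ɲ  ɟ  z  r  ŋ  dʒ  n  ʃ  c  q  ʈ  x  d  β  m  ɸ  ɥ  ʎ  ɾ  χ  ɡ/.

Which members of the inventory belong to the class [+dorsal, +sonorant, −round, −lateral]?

Checking each segment against [+dorsal], [+sonorant], [−round], [−lateral]: /j/ (palatal glide), /ɲ/ (palatal nasal), /ŋ/ (velar nasal) satisfy every feature; every other segment in the inventory fails at least one.

j, ɲ, ŋ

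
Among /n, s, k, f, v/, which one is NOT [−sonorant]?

n

/f, s, k, v/ are all [−sonorant]; /n/ (alveolar nasal) is [+sonorant].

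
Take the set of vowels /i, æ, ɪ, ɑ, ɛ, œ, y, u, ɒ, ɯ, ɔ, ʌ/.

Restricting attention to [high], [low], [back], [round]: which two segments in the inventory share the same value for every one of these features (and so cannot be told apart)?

On the given features, /i/ and /ɪ/ have an identical profile: [+high], [-low], [-back], [-round]. No other two segments in the inventory coincide on all 4 features. (They do differ in [tense], which is not among the given features.)

i, ɪ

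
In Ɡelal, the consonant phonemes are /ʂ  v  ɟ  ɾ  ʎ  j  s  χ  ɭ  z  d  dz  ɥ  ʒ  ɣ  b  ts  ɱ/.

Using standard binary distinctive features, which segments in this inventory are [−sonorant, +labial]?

Checking each segment against [−sonorant], [+labial]: /v/ (voiced labiodental fricative), /b/ (voiced bilabial stop) satisfy every feature; every other segment in the inventory fails at least one.

v, b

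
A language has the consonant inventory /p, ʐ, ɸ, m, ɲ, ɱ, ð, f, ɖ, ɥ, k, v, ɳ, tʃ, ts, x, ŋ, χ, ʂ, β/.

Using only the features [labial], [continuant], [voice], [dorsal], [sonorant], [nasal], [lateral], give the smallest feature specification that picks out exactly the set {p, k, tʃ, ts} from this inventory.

[-voice, -continuant]

/p, k, tʃ, ts/ are all [-voice], [-continuant], and no other segment in the inventory matches both values. Dropping any one of them over-generates: [-continuant] alone would also admit /m, ɲ, ɱ, ɖ, …/; [-voice] alone would also admit /ɸ, f, x, χ, …/. No other single listed feature picks out exactly this set either, so fewer than two features will not do.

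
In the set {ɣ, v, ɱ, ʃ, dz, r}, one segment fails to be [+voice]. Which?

ʃ

/ʃ/ is the voiceless postalveolar fricative, which is [-voice]; the rest — /r, dz, ɱ, v, ɣ/ — are [+voice].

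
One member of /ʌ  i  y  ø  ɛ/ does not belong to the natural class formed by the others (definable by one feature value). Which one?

The remaining segments after removing /ʌ/ share [−back]; /ʌ/ (mid back unrounded lax vowel) is [+back]. For every other candidate removal, the leftover set fails to share any single feature value that the removed segment lacks.

ʌ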